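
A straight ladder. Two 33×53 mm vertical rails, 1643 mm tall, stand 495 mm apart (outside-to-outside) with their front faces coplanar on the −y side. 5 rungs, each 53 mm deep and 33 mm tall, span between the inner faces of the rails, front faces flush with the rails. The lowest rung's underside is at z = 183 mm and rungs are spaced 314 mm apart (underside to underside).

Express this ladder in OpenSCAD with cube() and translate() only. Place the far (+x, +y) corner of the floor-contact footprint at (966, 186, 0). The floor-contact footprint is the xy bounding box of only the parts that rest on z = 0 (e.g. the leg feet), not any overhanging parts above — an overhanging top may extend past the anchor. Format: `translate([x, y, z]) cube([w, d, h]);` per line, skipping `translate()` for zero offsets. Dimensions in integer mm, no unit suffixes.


translate([471, 133, 0]) cube([33, 53, 1643]);
translate([933, 133, 0]) cube([33, 53, 1643]);
translate([504, 133, 183]) cube([429, 53, 33]);
translate([504, 133, 497]) cube([429, 53, 33]);
translate([504, 133, 811]) cube([429, 53, 33]);
translate([504, 133, 1125]) cube([429, 53, 33]);
translate([504, 133, 1439]) cube([429, 53, 33]);


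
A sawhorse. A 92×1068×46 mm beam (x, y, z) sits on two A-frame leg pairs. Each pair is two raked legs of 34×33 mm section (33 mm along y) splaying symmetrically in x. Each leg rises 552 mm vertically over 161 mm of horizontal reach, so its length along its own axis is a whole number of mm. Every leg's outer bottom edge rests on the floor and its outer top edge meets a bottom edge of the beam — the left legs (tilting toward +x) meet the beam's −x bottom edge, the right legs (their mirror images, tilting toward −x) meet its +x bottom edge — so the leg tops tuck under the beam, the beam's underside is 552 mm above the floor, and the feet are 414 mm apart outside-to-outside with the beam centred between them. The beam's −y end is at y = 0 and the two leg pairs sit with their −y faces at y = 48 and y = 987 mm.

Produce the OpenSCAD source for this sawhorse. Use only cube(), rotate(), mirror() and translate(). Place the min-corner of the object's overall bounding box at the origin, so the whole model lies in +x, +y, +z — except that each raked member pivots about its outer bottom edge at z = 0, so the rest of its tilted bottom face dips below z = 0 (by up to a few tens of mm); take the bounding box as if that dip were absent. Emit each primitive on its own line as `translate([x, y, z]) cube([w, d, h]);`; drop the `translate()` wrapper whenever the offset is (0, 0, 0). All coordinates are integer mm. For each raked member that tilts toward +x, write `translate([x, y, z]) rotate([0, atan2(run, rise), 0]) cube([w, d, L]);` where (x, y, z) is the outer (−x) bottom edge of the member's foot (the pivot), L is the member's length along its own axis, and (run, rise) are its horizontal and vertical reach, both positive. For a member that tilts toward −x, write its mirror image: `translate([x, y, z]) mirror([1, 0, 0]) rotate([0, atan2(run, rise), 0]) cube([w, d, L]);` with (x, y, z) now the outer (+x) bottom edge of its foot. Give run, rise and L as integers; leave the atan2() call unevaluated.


translate([161, 0, 552]) cube([92, 1068, 46]);
translate([0, 48, 0]) rotate([0, atan2(161, 552), 0]) cube([34, 33, 575]);
translate([414, 48, 0]) mirror([1, 0, 0]) rotate([0, atan2(161, 552), 0]) cube([34, 33, 575]);
translate([0, 987, 0]) rotate([0, atan2(161, 552), 0]) cube([34, 33, 575]);
translate([414, 987, 0]) mirror([1, 0, 0]) rotate([0, atan2(161, 552), 0]) cube([34, 33, 575]);


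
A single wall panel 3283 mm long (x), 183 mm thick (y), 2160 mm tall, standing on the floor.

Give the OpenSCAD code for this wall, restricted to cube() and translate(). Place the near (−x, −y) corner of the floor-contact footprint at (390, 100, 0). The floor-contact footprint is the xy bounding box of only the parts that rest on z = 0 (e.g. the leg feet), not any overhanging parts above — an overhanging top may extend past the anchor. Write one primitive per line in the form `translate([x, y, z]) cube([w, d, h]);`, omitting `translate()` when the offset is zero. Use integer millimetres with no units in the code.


translate([390, 100, 0]) cube([3283, 183, 2160]);


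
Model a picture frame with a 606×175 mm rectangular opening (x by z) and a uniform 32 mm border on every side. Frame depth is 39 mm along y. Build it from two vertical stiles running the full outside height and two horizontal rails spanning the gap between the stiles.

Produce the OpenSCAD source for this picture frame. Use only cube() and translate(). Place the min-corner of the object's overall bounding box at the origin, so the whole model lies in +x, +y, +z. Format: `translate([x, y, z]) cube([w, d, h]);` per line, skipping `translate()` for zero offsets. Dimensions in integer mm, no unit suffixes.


cube([32, 39, 239]);
translate([638, 0, 0]) cube([32, 39, 239]);
translate([32, 0, 0]) cube([606, 39, 32]);
translate([32, 0, 207]) cube([606, 39, 32]);


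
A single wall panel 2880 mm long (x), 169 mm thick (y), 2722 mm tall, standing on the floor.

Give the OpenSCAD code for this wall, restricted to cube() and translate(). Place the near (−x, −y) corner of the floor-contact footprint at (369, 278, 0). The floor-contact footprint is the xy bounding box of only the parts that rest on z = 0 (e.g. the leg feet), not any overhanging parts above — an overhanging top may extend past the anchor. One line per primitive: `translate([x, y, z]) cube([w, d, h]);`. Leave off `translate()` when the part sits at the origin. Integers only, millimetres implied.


translate([369, 278, 0]) cube([2880, 169, 2722]);


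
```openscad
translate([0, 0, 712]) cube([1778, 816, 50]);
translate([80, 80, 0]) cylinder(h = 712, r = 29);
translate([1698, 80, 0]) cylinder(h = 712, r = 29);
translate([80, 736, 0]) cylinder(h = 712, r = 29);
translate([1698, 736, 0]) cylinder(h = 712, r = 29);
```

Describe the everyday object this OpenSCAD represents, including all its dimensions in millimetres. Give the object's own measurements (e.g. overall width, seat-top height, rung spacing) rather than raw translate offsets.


A rectangular dining table. The top is 1778×816×50 mm with its upper surface at z = 762 mm. It stands on four round legs of 58 mm diameter, each leg's bounding box inset 51 mm from the nearest pair of top edges, running from the floor to the underside of the top.


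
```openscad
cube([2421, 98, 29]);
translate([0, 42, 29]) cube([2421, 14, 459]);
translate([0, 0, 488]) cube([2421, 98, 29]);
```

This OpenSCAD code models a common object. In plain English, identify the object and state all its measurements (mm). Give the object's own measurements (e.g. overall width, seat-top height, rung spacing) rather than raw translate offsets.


An I-beam lying along x, 2421 mm long. Overall section height 517 mm. Two flanges 98 mm wide (y) and 29 mm thick, one on the floor and one at the top; a web 14 mm thick runs between them, centred on the flange width.


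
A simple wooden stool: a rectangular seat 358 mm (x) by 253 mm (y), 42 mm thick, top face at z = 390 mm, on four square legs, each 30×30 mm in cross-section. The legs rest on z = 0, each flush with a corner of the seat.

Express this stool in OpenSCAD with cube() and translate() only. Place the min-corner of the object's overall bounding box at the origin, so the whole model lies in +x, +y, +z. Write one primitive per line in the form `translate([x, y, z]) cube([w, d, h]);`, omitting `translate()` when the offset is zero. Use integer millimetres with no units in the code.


translate([0, 0, 348]) cube([358, 253, 42]);
cube([30, 30, 348]);
translate([328, 0, 0]) cube([30, 30, 348]);
translate([0, 223, 0]) cube([30, 30, 348]);
translate([328, 223, 0]) cube([30, 30, 348]);


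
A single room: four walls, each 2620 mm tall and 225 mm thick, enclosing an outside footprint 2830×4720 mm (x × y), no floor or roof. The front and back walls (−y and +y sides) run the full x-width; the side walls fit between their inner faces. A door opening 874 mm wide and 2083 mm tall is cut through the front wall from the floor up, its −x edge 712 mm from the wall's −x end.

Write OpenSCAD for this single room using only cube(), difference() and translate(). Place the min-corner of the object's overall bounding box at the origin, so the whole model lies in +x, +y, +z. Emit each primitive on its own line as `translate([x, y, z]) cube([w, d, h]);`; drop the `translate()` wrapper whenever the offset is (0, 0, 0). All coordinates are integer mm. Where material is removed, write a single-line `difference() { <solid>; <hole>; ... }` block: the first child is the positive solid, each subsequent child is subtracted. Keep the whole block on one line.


difference() { cube([2830, 225, 2620]); translate([712, 0, 0]) cube([874, 225, 2083]); }
translate([0, 4495, 0]) cube([2830, 225, 2620]);
translate([0, 225, 0]) cube([225, 4270, 2620]);
translate([2605, 225, 0]) cube([225, 4270, 2620]);


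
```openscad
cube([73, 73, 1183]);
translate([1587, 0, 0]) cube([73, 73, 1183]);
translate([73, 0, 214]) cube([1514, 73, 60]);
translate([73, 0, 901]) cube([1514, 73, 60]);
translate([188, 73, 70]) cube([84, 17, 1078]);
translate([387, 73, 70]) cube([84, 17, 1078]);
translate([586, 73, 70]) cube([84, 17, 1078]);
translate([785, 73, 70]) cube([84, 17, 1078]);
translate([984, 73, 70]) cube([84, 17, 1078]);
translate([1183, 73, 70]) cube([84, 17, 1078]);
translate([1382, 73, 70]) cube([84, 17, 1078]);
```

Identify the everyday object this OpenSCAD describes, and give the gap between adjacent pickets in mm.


A fence section. The picket gap is 115 mm.

Two posts, two rails, 7 pickets — a fence section. Span 1514 mm holds 7 pickets of 84 mm with 8 equal gaps: ⌊(1514 − 7·84) / 8⌋ = 115 mm.


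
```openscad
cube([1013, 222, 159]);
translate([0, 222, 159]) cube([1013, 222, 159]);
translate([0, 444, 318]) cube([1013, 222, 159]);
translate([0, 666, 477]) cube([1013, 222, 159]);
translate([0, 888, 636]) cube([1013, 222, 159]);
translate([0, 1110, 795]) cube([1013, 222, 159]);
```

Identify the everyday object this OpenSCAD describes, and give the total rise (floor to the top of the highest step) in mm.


A staircase. The total rise is 954 mm.

6 identical blocks, each offset up and back from the previous — a staircase. Each step is 159 mm tall and there are 6 of them, so the total rise is 6 × 159 = 954 mm.


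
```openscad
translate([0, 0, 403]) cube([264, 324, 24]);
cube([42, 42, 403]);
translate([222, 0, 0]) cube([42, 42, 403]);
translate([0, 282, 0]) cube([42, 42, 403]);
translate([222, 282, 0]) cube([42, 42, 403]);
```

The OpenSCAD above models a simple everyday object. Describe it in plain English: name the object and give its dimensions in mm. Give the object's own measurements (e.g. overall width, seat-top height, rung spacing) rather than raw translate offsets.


A simple wooden stool: a rectangular seat 264 mm (x) by 324 mm (y), 24 mm thick, top face at z = 427 mm, on four square legs, each 42×42 mm in cross-section. The legs rest on z = 0, each flush with a corner of the seat.


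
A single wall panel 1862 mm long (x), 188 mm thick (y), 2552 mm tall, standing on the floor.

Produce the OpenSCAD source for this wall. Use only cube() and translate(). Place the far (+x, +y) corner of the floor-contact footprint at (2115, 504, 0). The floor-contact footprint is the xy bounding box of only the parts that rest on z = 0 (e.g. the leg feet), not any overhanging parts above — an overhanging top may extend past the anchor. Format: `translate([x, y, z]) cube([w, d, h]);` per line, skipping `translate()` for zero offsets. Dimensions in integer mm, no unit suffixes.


translate([253, 316, 0]) cube([1862, 188, 2552]);


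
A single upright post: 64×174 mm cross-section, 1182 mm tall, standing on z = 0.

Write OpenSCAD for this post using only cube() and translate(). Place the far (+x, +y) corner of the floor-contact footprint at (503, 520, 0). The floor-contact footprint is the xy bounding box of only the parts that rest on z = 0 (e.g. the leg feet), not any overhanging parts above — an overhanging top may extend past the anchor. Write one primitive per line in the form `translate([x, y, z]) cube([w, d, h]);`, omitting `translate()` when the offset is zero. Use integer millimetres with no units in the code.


translate([439, 346, 0]) cube([64, 174, 1182]);


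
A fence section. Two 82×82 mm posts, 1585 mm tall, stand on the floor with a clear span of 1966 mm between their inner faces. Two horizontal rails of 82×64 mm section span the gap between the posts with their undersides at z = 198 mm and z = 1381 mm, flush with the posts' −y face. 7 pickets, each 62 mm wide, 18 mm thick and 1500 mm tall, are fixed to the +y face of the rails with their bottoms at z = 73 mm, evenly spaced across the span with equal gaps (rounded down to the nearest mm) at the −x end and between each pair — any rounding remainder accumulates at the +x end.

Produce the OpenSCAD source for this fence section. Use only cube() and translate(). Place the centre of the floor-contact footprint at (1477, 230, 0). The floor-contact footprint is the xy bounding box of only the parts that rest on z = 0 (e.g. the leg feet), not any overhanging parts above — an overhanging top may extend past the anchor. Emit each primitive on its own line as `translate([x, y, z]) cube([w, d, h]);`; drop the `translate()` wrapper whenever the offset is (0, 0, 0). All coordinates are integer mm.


translate([412, 189, 0]) cube([82, 82, 1585]);
translate([2460, 189, 0]) cube([82, 82, 1585]);
translate([494, 189, 198]) cube([1966, 82, 64]);
translate([494, 189, 1381]) cube([1966, 82, 64]);
translate([685, 271, 73]) cube([62, 18, 1500]);
translate([938, 271, 73]) cube([62, 18, 1500]);
translate([1191, 271, 73]) cube([62, 18, 1500]);
translate([1444, 271, 73]) cube([62, 18, 1500]);
translate([1697, 271, 73]) cube([62, 18, 1500]);
translate([1950, 271, 73]) cube([62, 18, 1500]);
translate([2203, 271, 73]) cube([62, 18, 1500]);


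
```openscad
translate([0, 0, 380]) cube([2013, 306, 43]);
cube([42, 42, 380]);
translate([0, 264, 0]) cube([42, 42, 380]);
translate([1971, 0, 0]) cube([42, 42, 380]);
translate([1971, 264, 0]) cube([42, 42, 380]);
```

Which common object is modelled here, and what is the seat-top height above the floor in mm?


A bench. The seat-top height is 423 mm.

A long slab on four corner posts — a bench. The slab sits at z = 380 with thickness 43, so the top is 380 + 43 = 423 mm.


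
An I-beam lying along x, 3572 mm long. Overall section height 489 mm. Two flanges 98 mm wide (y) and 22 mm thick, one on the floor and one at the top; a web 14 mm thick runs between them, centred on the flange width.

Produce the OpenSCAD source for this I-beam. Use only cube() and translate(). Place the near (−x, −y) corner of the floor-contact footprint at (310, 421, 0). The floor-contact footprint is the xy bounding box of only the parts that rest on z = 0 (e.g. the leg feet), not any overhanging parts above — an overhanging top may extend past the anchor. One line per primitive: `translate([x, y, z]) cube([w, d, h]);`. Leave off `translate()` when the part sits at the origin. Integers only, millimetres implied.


translate([310, 421, 0]) cube([3572, 98, 22]);
translate([310, 463, 22]) cube([3572, 14, 445]);
translate([310, 421, 467]) cube([3572, 98, 22]);


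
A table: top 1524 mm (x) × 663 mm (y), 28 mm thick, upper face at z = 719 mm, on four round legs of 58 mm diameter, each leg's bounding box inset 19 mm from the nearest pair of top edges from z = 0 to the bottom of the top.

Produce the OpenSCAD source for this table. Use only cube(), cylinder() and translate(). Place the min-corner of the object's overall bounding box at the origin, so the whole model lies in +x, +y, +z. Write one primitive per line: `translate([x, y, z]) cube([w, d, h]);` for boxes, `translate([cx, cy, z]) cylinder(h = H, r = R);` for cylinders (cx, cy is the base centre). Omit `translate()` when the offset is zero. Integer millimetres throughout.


translate([0, 0, 691]) cube([1524, 663, 28]);
translate([48, 48, 0]) cylinder(h = 691, r = 29);
translate([1476, 48, 0]) cylinder(h = 691, r = 29);
translate([48, 615, 0]) cylinder(h = 691, r = 29);
translate([1476, 615, 0]) cylinder(h = 691, r = 29);


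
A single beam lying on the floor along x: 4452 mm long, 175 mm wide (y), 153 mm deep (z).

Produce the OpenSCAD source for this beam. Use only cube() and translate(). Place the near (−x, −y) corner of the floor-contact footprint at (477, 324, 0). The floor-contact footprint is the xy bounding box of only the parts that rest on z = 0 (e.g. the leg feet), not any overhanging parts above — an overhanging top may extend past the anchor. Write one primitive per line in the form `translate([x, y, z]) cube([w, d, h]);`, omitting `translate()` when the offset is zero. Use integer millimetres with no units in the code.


translate([477, 324, 0]) cube([4452, 175, 153]);


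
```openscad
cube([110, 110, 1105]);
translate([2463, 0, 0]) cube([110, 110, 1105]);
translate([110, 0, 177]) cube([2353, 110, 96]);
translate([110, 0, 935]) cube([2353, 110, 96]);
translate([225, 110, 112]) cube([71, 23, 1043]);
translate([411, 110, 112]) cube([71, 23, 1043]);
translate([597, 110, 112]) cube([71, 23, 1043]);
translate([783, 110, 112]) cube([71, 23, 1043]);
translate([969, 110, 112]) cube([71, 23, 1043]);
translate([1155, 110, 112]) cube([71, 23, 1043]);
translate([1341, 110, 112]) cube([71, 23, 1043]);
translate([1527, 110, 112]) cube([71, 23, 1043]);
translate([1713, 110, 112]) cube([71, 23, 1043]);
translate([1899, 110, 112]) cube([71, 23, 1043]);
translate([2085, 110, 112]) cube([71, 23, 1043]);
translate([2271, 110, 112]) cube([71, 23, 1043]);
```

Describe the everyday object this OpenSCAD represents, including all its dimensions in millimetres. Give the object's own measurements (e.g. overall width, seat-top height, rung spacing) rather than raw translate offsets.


A fence section. Two 110×110 mm posts, 1105 mm tall, stand on the floor with a clear span of 2353 mm between their inner faces. Two horizontal rails of 110×96 mm section span the gap between the posts with their undersides at z = 177 mm and z = 935 mm, flush with the posts' −y face. 12 pickets, each 71 mm wide, 23 mm thick and 1043 mm tall, are fixed to the +y face of the rails with their bottoms at z = 112 mm, spaced across the span with a 115 mm gap after the −x post and between neighbouring pickets, with 121 mm left before the +x post.


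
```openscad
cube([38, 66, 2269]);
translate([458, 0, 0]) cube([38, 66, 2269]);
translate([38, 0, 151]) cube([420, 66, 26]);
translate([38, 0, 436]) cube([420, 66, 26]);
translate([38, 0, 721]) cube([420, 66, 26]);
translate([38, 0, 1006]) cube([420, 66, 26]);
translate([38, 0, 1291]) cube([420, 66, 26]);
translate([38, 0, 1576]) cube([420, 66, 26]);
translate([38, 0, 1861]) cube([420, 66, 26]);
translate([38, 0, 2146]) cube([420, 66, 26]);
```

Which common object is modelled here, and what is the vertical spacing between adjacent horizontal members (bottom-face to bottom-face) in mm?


A ladder. The rung spacing is 285 mm.

Two tall 38×66 posts with 8 short bars between them — a ladder. Adjacent rungs sit at z = 151 and z = 436, so the spacing is 436 − 151 = 285 mm.


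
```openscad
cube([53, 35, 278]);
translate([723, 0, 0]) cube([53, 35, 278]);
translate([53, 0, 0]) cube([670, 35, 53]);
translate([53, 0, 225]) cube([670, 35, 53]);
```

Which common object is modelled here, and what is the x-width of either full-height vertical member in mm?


A picture frame. The border width is 53 mm.

Four thin pieces enclosing a rectangular opening — a picture frame. The two full-height stiles are 278 mm tall; the top rail sits at z = 225 and is 53 mm tall, so the border above the opening is 278 − 225 = 53 mm, matching the stile x-width.


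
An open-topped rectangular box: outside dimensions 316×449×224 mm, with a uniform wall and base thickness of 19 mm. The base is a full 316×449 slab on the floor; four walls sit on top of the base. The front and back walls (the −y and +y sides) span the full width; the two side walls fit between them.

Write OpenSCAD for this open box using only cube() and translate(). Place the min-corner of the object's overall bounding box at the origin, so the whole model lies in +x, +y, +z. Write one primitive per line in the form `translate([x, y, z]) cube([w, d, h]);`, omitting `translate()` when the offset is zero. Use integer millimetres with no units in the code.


cube([316, 449, 19]);
translate([0, 0, 19]) cube([316, 19, 205]);
translate([0, 430, 19]) cube([316, 19, 205]);
translate([0, 19, 19]) cube([19, 411, 205]);
translate([297, 19, 19]) cube([19, 411, 205]);


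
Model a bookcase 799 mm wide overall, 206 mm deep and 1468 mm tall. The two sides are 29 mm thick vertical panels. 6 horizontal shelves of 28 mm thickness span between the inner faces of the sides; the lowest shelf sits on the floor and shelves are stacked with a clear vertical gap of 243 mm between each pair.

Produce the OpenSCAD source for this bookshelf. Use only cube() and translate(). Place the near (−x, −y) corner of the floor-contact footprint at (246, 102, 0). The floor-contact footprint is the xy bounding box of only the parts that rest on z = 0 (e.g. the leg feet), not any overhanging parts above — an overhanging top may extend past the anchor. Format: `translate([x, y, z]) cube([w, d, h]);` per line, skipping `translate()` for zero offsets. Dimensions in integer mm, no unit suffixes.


translate([246, 102, 0]) cube([29, 206, 1468]);
translate([1016, 102, 0]) cube([29, 206, 1468]);
translate([275, 102, 0]) cube([741, 206, 28]);
translate([275, 102, 271]) cube([741, 206, 28]);
translate([275, 102, 542]) cube([741, 206, 28]);
translate([275, 102, 813]) cube([741, 206, 28]);
translate([275, 102, 1084]) cube([741, 206, 28]);
translate([275, 102, 1355]) cube([741, 206, 28]);


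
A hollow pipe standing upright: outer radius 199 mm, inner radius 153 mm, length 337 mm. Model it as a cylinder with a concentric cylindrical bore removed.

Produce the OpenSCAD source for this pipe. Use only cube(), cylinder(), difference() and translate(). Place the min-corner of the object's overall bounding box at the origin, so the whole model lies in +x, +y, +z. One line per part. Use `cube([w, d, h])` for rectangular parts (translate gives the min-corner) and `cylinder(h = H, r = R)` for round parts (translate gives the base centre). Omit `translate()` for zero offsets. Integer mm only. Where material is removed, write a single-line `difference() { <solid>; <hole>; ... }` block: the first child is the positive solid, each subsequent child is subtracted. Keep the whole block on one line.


difference() { translate([199, 199, 0]) cylinder(h = 337, r = 199); translate([199, 199, 0]) cylinder(h = 337, r = 153); }


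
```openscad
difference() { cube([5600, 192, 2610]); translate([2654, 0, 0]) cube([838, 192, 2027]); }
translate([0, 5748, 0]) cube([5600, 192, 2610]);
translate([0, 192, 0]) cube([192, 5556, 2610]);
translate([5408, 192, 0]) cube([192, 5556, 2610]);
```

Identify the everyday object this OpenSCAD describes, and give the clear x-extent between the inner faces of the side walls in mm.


A single room. The interior width is 5216 mm.

Four walls enclosing a rectangle with a door in the front wall — a room. Outside width 5600 minus two 192 mm walls gives 5216 mm.


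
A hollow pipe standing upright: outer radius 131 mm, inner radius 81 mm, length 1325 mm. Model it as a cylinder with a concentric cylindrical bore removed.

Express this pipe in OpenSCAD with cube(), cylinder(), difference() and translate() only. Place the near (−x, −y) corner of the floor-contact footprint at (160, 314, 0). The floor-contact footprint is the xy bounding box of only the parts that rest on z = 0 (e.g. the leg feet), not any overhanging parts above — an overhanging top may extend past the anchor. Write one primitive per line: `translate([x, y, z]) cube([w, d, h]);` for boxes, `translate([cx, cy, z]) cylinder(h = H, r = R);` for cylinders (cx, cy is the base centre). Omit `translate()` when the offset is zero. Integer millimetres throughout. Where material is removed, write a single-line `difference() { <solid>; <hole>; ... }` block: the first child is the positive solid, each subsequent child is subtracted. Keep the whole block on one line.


difference() { translate([291, 445, 0]) cylinder(h = 1325, r = 131); translate([291, 445, 0]) cylinder(h = 1325, r = 81); }


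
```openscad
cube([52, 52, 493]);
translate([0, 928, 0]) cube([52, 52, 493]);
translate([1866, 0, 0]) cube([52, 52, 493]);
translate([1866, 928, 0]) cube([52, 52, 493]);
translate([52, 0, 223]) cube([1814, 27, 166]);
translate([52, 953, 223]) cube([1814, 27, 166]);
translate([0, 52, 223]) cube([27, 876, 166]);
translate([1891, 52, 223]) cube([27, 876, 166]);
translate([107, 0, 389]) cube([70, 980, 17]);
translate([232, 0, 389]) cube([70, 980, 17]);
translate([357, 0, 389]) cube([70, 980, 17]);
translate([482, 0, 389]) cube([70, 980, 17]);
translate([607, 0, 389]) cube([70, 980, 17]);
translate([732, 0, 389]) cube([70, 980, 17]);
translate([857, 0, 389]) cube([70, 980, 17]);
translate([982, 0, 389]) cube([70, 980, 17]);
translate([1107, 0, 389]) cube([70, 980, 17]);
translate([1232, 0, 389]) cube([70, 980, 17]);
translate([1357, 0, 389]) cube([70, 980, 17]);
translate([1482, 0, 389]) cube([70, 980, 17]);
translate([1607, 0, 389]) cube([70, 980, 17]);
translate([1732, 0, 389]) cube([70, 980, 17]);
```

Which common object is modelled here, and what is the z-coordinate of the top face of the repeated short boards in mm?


A bed frame. The slat-top height is 406 mm.

Four posts, four rails, and a row of slats — a bed frame. Slats sit on the rails at z = 223 + 166 = 389; with slat thickness 17, the top is 406 mm.


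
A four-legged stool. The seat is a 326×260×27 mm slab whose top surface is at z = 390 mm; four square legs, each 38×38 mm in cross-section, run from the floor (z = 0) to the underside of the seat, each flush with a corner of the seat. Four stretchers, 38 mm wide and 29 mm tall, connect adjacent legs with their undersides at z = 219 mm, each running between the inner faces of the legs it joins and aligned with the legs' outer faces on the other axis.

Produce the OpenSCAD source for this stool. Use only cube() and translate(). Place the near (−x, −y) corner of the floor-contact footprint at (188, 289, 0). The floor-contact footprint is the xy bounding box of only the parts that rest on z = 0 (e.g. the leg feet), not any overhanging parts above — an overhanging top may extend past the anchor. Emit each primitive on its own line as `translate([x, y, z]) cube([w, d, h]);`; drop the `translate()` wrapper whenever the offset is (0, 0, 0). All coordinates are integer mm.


translate([188, 289, 363]) cube([326, 260, 27]);
translate([188, 289, 0]) cube([38, 38, 363]);
translate([476, 289, 0]) cube([38, 38, 363]);
translate([188, 511, 0]) cube([38, 38, 363]);
translate([476, 511, 0]) cube([38, 38, 363]);
translate([226, 289, 219]) cube([250, 38, 29]);
translate([226, 511, 219]) cube([250, 38, 29]);
translate([188, 327, 219]) cube([38, 184, 29]);
translate([476, 327, 219]) cube([38, 184, 29]);


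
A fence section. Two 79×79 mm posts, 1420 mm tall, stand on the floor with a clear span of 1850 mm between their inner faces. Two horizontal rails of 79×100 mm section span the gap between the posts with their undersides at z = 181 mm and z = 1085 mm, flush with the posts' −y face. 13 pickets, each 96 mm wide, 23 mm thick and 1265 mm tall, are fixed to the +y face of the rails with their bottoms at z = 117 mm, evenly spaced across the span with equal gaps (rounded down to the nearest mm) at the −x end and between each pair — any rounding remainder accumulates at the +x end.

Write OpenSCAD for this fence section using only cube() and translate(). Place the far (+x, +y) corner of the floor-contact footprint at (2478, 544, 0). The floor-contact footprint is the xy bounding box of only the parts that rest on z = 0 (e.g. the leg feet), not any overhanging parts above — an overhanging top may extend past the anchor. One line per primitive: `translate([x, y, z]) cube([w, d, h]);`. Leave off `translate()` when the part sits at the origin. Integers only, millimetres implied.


translate([470, 465, 0]) cube([79, 79, 1420]);
translate([2399, 465, 0]) cube([79, 79, 1420]);
translate([549, 465, 181]) cube([1850, 79, 100]);
translate([549, 465, 1085]) cube([1850, 79, 100]);
translate([592, 544, 117]) cube([96, 23, 1265]);
translate([731, 544, 117]) cube([96, 23, 1265]);
translate([870, 544, 117]) cube([96, 23, 1265]);
translate([1009, 544, 117]) cube([96, 23, 1265]);
translate([1148, 544, 117]) cube([96, 23, 1265]);
translate([1287, 544, 117]) cube([96, 23, 1265]);
translate([1426, 544, 117]) cube([96, 23, 1265]);
translate([1565, 544, 117]) cube([96, 23, 1265]);
translate([1704, 544, 117]) cube([96, 23, 1265]);
translate([1843, 544, 117]) cube([96, 23, 1265]);
translate([1982, 544, 117]) cube([96, 23, 1265]);
translate([2121, 544, 117]) cube([96, 23, 1265]);
translate([2260, 544, 117]) cube([96, 23, 1265]);


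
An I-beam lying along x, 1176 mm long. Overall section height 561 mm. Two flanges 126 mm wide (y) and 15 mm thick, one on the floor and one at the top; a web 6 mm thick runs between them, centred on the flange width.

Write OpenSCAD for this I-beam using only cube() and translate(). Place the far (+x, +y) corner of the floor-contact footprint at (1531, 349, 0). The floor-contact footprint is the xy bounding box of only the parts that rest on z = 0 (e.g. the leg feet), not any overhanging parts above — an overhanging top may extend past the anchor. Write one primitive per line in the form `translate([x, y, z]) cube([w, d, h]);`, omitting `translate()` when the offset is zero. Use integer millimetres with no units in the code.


translate([355, 223, 0]) cube([1176, 126, 15]);
translate([355, 283, 15]) cube([1176, 6, 531]);
translate([355, 223, 546]) cube([1176, 126, 15]);


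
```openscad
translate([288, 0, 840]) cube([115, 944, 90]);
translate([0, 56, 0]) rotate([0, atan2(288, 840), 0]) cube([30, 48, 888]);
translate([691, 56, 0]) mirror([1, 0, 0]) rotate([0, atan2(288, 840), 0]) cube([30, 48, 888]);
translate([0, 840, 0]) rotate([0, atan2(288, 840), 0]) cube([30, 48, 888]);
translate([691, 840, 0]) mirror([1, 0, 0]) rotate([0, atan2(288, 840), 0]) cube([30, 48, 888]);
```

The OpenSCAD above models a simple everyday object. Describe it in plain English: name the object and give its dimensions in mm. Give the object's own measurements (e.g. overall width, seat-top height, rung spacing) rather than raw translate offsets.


A sawhorse. A 115×944×90 mm beam (x, y, z) sits on two A-frame leg pairs. Each pair is two raked legs of 30×48 mm section (48 mm along y) splaying symmetrically in x. Each leg rises 840 mm vertically over 288 mm of horizontal reach and is 888 mm long along its own axis. Every leg's outer bottom edge rests on the floor and its outer top edge meets a bottom edge of the beam — the left legs (tilting toward +x) meet the beam's −x bottom edge, the right legs (their mirror images, tilting toward −x) meet its +x bottom edge — so the leg tops tuck under the beam, the beam's underside is 840 mm above the floor, and the feet are 691 mm apart outside-to-outside with the beam centred between them. The two leg pairs are set in 56 mm from either end of the beam.


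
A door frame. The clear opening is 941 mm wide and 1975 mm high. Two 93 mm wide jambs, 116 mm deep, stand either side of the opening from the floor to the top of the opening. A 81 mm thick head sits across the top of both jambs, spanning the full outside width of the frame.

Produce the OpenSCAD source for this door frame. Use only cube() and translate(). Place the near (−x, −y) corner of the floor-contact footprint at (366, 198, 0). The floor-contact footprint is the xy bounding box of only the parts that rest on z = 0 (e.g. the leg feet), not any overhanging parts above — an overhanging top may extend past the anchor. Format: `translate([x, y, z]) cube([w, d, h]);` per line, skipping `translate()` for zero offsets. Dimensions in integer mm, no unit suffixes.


translate([366, 198, 0]) cube([93, 116, 1975]);
translate([1400, 198, 0]) cube([93, 116, 1975]);
translate([366, 198, 1975]) cube([1127, 116, 81]);


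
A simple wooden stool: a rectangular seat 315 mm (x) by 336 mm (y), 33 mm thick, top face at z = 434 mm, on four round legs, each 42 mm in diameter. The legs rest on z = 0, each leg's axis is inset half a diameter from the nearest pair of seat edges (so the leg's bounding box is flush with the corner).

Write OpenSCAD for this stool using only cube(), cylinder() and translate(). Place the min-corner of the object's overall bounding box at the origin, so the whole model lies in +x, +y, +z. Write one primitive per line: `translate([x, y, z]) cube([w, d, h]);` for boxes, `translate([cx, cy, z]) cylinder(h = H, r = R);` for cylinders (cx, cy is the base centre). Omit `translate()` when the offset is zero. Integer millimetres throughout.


translate([0, 0, 401]) cube([315, 336, 33]);
translate([21, 21, 0]) cylinder(h = 401, r = 21);
translate([294, 21, 0]) cylinder(h = 401, r = 21);
translate([21, 315, 0]) cylinder(h = 401, r = 21);
translate([294, 315, 0]) cylinder(h = 401, r = 21);


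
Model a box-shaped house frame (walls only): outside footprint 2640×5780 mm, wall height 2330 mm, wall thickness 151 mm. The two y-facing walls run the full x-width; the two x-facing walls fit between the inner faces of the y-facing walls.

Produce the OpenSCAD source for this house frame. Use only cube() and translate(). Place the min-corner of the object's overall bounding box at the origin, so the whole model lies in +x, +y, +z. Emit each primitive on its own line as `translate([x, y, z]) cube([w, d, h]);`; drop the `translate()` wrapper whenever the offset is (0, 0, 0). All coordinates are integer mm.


cube([2640, 151, 2330]);
translate([0, 5629, 0]) cube([2640, 151, 2330]);
translate([0, 151, 0]) cube([151, 5478, 2330]);
translate([2489, 151, 0]) cube([151, 5478, 2330]);


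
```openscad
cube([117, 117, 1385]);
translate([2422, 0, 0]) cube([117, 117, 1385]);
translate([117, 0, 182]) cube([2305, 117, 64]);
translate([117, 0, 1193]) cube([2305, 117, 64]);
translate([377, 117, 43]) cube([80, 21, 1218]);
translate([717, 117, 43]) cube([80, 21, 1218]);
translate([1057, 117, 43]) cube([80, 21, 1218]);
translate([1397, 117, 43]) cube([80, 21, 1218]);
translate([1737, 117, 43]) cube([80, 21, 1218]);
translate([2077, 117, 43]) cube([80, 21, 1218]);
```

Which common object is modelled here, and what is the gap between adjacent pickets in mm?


A fence section. The picket gap is 260 mm.

Two posts, two rails, 6 pickets — a fence section. Span 2305 mm holds 6 pickets of 80 mm with 7 equal gaps: ⌊(2305 − 6·80) / 7⌋ = 260 mm.


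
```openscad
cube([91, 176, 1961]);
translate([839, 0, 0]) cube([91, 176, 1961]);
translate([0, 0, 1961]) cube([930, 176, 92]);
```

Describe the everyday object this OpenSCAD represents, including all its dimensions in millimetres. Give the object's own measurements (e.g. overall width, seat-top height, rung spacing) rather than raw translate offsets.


A door frame. The clear opening is 748 mm wide and 1961 mm high. Two 91 mm wide jambs, 176 mm deep, stand either side of the opening from the floor to the top of the opening. A 92 mm thick head sits across the top of both jambs, spanning the full outside width of the frame.


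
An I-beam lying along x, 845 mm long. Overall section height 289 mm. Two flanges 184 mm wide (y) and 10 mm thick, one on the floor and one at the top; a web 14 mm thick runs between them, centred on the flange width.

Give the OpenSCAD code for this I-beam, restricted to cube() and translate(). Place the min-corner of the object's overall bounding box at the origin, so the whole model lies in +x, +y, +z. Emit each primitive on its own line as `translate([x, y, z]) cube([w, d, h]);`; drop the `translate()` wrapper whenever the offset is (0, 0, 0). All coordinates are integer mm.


cube([845, 184, 10]);
translate([0, 85, 10]) cube([845, 14, 269]);
translate([0, 0, 279]) cube([845, 184, 10]);


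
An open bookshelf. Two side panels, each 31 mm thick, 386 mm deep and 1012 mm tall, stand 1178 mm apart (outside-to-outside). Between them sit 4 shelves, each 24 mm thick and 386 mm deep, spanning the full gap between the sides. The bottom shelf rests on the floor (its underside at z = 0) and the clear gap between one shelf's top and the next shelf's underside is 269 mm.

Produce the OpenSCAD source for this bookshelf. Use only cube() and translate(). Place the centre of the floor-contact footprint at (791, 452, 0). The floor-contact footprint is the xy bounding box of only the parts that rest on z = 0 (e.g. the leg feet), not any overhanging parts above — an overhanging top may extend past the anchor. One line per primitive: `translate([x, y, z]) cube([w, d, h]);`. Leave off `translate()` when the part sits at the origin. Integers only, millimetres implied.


translate([202, 259, 0]) cube([31, 386, 1012]);
translate([1349, 259, 0]) cube([31, 386, 1012]);
translate([233, 259, 0]) cube([1116, 386, 24]);
translate([233, 259, 293]) cube([1116, 386, 24]);
translate([233, 259, 586]) cube([1116, 386, 24]);
translate([233, 259, 879]) cube([1116, 386, 24]);


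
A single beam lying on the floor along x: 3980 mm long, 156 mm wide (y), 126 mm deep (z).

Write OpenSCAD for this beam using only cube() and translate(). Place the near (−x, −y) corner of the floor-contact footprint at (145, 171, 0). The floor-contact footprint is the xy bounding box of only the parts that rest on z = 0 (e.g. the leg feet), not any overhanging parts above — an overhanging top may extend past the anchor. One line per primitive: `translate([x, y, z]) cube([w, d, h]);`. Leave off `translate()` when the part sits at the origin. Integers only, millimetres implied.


translate([145, 171, 0]) cube([3980, 156, 126]);


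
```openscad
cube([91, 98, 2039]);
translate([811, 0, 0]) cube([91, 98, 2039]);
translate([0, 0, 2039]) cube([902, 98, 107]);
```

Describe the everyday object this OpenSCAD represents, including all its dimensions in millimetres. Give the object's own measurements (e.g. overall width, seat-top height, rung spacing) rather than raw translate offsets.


A door frame. The clear opening is 720 mm wide and 2039 mm high. Two 91 mm wide jambs, 98 mm deep, stand either side of the opening from the floor to the top of the opening. A 107 mm thick head sits across the top of both jambs, spanning the full outside width of the frame.


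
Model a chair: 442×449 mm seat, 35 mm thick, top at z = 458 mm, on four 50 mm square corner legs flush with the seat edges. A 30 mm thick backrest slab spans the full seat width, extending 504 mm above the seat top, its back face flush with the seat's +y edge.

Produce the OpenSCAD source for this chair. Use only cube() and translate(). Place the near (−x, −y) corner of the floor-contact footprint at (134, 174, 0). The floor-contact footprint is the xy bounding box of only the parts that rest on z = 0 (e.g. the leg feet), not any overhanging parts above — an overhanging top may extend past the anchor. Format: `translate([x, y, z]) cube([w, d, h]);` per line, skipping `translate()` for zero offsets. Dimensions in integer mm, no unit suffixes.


// leg_h = 458 - 35 = 423
translate([134, 174, 423]) cube([442, 449, 35]);
translate([134, 174, 0]) cube([50, 50, 423]);
translate([526, 174, 0]) cube([50, 50, 423]);
translate([134, 573, 0]) cube([50, 50, 423]);
translate([526, 573, 0]) cube([50, 50, 423]);
translate([134, 593, 458]) cube([442, 30, 504]);


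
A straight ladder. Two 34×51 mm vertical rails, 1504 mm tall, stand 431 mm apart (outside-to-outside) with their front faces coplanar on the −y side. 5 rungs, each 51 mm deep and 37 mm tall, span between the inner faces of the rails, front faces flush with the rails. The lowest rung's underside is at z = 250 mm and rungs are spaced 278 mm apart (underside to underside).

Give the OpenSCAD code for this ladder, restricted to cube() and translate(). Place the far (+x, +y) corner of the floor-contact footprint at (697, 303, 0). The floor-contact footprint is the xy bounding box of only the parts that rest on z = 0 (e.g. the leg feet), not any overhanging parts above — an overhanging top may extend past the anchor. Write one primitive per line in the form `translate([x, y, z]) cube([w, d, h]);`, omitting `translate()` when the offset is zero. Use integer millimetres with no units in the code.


// rung span = 431 - 2*34 = 363
// rung[k] z = 250 + k*278
translate([266, 252, 0]) cube([34, 51, 1504]);
translate([663, 252, 0]) cube([34, 51, 1504]);
translate([300, 252, 250]) cube([363, 51, 37]);
translate([300, 252, 528]) cube([363, 51, 37]);
translate([300, 252, 806]) cube([363, 51, 37]);
translate([300, 252, 1084]) cube([363, 51, 37]);
translate([300, 252, 1362]) cube([363, 51, 37]);
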